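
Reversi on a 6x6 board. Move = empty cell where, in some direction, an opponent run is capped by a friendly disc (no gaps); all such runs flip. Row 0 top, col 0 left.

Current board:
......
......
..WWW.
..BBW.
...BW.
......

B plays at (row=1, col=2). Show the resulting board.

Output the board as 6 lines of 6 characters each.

Place B at (1,2); scan 8 dirs for brackets.
Dir NW: first cell '.' (not opp) -> no flip
Dir N: first cell '.' (not opp) -> no flip
Dir NE: first cell '.' (not opp) -> no flip
Dir W: first cell '.' (not opp) -> no flip
Dir E: first cell '.' (not opp) -> no flip
Dir SW: first cell '.' (not opp) -> no flip
Dir S: opp run (2,2) capped by B -> flip
Dir SE: opp run (2,3) (3,4), next='.' -> no flip
All flips: (2,2)

Answer: ......
..B...
..BWW.
..BBW.
...BW.
......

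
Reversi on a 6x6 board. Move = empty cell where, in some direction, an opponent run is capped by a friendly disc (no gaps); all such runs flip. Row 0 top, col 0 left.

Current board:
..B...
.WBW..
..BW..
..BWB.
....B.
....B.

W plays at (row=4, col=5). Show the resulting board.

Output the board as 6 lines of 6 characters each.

Place W at (4,5); scan 8 dirs for brackets.
Dir NW: opp run (3,4) capped by W -> flip
Dir N: first cell '.' (not opp) -> no flip
Dir NE: edge -> no flip
Dir W: opp run (4,4), next='.' -> no flip
Dir E: edge -> no flip
Dir SW: opp run (5,4), next=edge -> no flip
Dir S: first cell '.' (not opp) -> no flip
Dir SE: edge -> no flip
All flips: (3,4)

Answer: ..B...
.WBW..
..BW..
..BWW.
....BW
....B.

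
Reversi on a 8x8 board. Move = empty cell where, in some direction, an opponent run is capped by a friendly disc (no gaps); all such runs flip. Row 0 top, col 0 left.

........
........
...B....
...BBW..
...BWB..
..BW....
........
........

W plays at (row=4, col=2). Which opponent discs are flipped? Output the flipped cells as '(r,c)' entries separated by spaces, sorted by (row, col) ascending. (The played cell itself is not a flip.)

Answer: (4,3)

Derivation:
Dir NW: first cell '.' (not opp) -> no flip
Dir N: first cell '.' (not opp) -> no flip
Dir NE: opp run (3,3), next='.' -> no flip
Dir W: first cell '.' (not opp) -> no flip
Dir E: opp run (4,3) capped by W -> flip
Dir SW: first cell '.' (not opp) -> no flip
Dir S: opp run (5,2), next='.' -> no flip
Dir SE: first cell 'W' (not opp) -> no flip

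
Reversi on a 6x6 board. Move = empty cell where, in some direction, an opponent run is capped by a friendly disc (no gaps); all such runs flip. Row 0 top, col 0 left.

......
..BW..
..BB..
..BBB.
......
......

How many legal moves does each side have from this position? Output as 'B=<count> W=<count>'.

Answer: B=3 W=3

Derivation:
-- B to move --
(0,2): no bracket -> illegal
(0,3): flips 1 -> legal
(0,4): flips 1 -> legal
(1,4): flips 1 -> legal
(2,4): no bracket -> illegal
B mobility = 3
-- W to move --
(0,1): no bracket -> illegal
(0,2): no bracket -> illegal
(0,3): no bracket -> illegal
(1,1): flips 1 -> legal
(1,4): no bracket -> illegal
(2,1): no bracket -> illegal
(2,4): no bracket -> illegal
(2,5): no bracket -> illegal
(3,1): flips 1 -> legal
(3,5): no bracket -> illegal
(4,1): no bracket -> illegal
(4,2): no bracket -> illegal
(4,3): flips 2 -> legal
(4,4): no bracket -> illegal
(4,5): no bracket -> illegal
W mobility = 3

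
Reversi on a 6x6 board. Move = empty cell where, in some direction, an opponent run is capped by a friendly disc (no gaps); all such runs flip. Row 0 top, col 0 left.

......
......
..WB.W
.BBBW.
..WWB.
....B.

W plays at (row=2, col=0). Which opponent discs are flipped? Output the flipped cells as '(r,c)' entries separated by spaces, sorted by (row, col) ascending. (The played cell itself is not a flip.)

Answer: (3,1)

Derivation:
Dir NW: edge -> no flip
Dir N: first cell '.' (not opp) -> no flip
Dir NE: first cell '.' (not opp) -> no flip
Dir W: edge -> no flip
Dir E: first cell '.' (not opp) -> no flip
Dir SW: edge -> no flip
Dir S: first cell '.' (not opp) -> no flip
Dir SE: opp run (3,1) capped by W -> flip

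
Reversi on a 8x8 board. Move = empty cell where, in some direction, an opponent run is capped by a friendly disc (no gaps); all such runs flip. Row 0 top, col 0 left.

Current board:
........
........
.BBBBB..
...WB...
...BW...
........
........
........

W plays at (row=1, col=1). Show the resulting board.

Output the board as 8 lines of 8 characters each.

Answer: ........
.W......
.BWBBB..
...WB...
...BW...
........
........
........

Derivation:
Place W at (1,1); scan 8 dirs for brackets.
Dir NW: first cell '.' (not opp) -> no flip
Dir N: first cell '.' (not opp) -> no flip
Dir NE: first cell '.' (not opp) -> no flip
Dir W: first cell '.' (not opp) -> no flip
Dir E: first cell '.' (not opp) -> no flip
Dir SW: first cell '.' (not opp) -> no flip
Dir S: opp run (2,1), next='.' -> no flip
Dir SE: opp run (2,2) capped by W -> flip
All flips: (2,2)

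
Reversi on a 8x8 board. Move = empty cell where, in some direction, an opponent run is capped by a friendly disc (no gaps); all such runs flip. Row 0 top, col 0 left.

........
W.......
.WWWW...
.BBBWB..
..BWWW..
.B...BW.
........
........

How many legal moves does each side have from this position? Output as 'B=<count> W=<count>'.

-- B to move --
(0,0): no bracket -> illegal
(0,1): no bracket -> illegal
(1,1): flips 2 -> legal
(1,2): flips 1 -> legal
(1,3): flips 3 -> legal
(1,4): flips 1 -> legal
(1,5): flips 1 -> legal
(2,0): no bracket -> illegal
(2,5): no bracket -> illegal
(3,0): no bracket -> illegal
(3,6): no bracket -> illegal
(4,6): flips 3 -> legal
(4,7): no bracket -> illegal
(5,2): no bracket -> illegal
(5,3): flips 2 -> legal
(5,4): flips 1 -> legal
(5,7): flips 1 -> legal
(6,5): no bracket -> illegal
(6,6): no bracket -> illegal
(6,7): no bracket -> illegal
B mobility = 9
-- W to move --
(2,0): no bracket -> illegal
(2,5): flips 1 -> legal
(2,6): flips 1 -> legal
(3,0): flips 3 -> legal
(3,6): flips 1 -> legal
(4,0): flips 1 -> legal
(4,1): flips 3 -> legal
(4,6): flips 1 -> legal
(5,0): no bracket -> illegal
(5,2): flips 2 -> legal
(5,3): no bracket -> illegal
(5,4): flips 1 -> legal
(6,0): flips 3 -> legal
(6,1): no bracket -> illegal
(6,2): no bracket -> illegal
(6,4): no bracket -> illegal
(6,5): flips 1 -> legal
(6,6): flips 1 -> legal
W mobility = 12

Answer: B=9 W=12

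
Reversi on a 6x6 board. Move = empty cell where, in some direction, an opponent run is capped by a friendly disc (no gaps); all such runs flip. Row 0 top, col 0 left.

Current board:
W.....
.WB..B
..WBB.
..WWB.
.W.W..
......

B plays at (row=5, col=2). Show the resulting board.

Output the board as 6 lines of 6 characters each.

Answer: W.....
.WB..B
..WBB.
..WWB.
.W.B..
..B...

Derivation:
Place B at (5,2); scan 8 dirs for brackets.
Dir NW: opp run (4,1), next='.' -> no flip
Dir N: first cell '.' (not opp) -> no flip
Dir NE: opp run (4,3) capped by B -> flip
Dir W: first cell '.' (not opp) -> no flip
Dir E: first cell '.' (not opp) -> no flip
Dir SW: edge -> no flip
Dir S: edge -> no flip
Dir SE: edge -> no flip
All flips: (4,3)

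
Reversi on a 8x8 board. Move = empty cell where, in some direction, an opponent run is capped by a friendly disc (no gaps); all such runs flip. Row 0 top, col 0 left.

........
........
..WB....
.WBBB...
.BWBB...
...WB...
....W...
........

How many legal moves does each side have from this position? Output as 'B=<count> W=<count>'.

-- B to move --
(1,1): flips 1 -> legal
(1,2): flips 1 -> legal
(1,3): no bracket -> illegal
(2,0): no bracket -> illegal
(2,1): flips 2 -> legal
(3,0): flips 1 -> legal
(4,0): no bracket -> illegal
(5,1): flips 1 -> legal
(5,2): flips 2 -> legal
(5,5): no bracket -> illegal
(6,2): flips 1 -> legal
(6,3): flips 1 -> legal
(6,5): no bracket -> illegal
(7,3): no bracket -> illegal
(7,4): flips 1 -> legal
(7,5): no bracket -> illegal
B mobility = 9
-- W to move --
(1,2): no bracket -> illegal
(1,3): flips 3 -> legal
(1,4): no bracket -> illegal
(2,1): no bracket -> illegal
(2,4): flips 5 -> legal
(2,5): no bracket -> illegal
(3,0): no bracket -> illegal
(3,5): flips 4 -> legal
(4,0): flips 1 -> legal
(4,5): flips 2 -> legal
(5,0): no bracket -> illegal
(5,1): flips 1 -> legal
(5,2): no bracket -> illegal
(5,5): flips 3 -> legal
(6,3): no bracket -> illegal
(6,5): no bracket -> illegal
W mobility = 7

Answer: B=9 W=7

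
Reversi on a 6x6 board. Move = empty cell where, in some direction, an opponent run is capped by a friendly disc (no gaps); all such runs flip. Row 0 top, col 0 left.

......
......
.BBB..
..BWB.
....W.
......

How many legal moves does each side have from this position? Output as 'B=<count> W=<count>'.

Answer: B=3 W=5

Derivation:
-- B to move --
(2,4): no bracket -> illegal
(3,5): no bracket -> illegal
(4,2): no bracket -> illegal
(4,3): flips 1 -> legal
(4,5): no bracket -> illegal
(5,3): no bracket -> illegal
(5,4): flips 1 -> legal
(5,5): flips 2 -> legal
B mobility = 3
-- W to move --
(1,0): no bracket -> illegal
(1,1): flips 1 -> legal
(1,2): no bracket -> illegal
(1,3): flips 1 -> legal
(1,4): no bracket -> illegal
(2,0): no bracket -> illegal
(2,4): flips 1 -> legal
(2,5): no bracket -> illegal
(3,0): no bracket -> illegal
(3,1): flips 1 -> legal
(3,5): flips 1 -> legal
(4,1): no bracket -> illegal
(4,2): no bracket -> illegal
(4,3): no bracket -> illegal
(4,5): no bracket -> illegal
W mobility = 5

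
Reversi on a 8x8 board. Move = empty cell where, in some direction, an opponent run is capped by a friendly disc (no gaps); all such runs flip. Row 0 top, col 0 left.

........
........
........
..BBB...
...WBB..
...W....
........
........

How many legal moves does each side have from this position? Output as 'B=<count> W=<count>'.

Answer: B=5 W=5

Derivation:
-- B to move --
(4,2): flips 1 -> legal
(5,2): flips 1 -> legal
(5,4): flips 1 -> legal
(6,2): flips 1 -> legal
(6,3): flips 2 -> legal
(6,4): no bracket -> illegal
B mobility = 5
-- W to move --
(2,1): flips 1 -> legal
(2,2): no bracket -> illegal
(2,3): flips 1 -> legal
(2,4): no bracket -> illegal
(2,5): flips 1 -> legal
(3,1): no bracket -> illegal
(3,5): flips 1 -> legal
(3,6): no bracket -> illegal
(4,1): no bracket -> illegal
(4,2): no bracket -> illegal
(4,6): flips 2 -> legal
(5,4): no bracket -> illegal
(5,5): no bracket -> illegal
(5,6): no bracket -> illegal
W mobility = 5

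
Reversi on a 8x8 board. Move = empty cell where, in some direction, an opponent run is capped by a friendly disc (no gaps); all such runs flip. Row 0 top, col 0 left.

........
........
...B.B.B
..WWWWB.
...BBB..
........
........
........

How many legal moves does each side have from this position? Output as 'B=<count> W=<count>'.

Answer: B=6 W=11

Derivation:
-- B to move --
(2,1): flips 1 -> legal
(2,2): flips 1 -> legal
(2,4): flips 1 -> legal
(2,6): flips 1 -> legal
(3,1): flips 4 -> legal
(4,1): flips 1 -> legal
(4,2): no bracket -> illegal
(4,6): no bracket -> illegal
B mobility = 6
-- W to move --
(1,2): flips 1 -> legal
(1,3): flips 1 -> legal
(1,4): flips 1 -> legal
(1,5): flips 1 -> legal
(1,6): flips 1 -> legal
(1,7): no bracket -> illegal
(2,2): no bracket -> illegal
(2,4): no bracket -> illegal
(2,6): no bracket -> illegal
(3,7): flips 1 -> legal
(4,2): no bracket -> illegal
(4,6): no bracket -> illegal
(4,7): no bracket -> illegal
(5,2): flips 1 -> legal
(5,3): flips 2 -> legal
(5,4): flips 2 -> legal
(5,5): flips 2 -> legal
(5,6): flips 1 -> legal
W mobility = 11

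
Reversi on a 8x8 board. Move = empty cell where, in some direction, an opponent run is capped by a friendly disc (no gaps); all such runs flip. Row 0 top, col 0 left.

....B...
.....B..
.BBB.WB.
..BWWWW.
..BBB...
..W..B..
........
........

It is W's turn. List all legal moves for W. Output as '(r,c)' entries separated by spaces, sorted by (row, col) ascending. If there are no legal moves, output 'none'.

(0,3): no bracket -> illegal
(0,5): flips 1 -> legal
(0,6): no bracket -> illegal
(1,0): no bracket -> illegal
(1,1): flips 1 -> legal
(1,2): flips 4 -> legal
(1,3): flips 1 -> legal
(1,4): no bracket -> illegal
(1,6): flips 1 -> legal
(1,7): flips 1 -> legal
(2,0): no bracket -> illegal
(2,4): no bracket -> illegal
(2,7): flips 1 -> legal
(3,0): no bracket -> illegal
(3,1): flips 1 -> legal
(3,7): no bracket -> illegal
(4,1): no bracket -> illegal
(4,5): no bracket -> illegal
(4,6): no bracket -> illegal
(5,1): flips 1 -> legal
(5,3): flips 2 -> legal
(5,4): flips 1 -> legal
(5,6): no bracket -> illegal
(6,4): no bracket -> illegal
(6,5): no bracket -> illegal
(6,6): flips 2 -> legal

Answer: (0,5) (1,1) (1,2) (1,3) (1,6) (1,7) (2,7) (3,1) (5,1) (5,3) (5,4) (6,6)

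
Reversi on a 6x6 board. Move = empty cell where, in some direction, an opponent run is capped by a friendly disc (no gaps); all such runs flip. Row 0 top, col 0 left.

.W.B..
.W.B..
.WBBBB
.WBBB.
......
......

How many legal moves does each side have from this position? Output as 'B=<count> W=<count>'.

Answer: B=5 W=4

Derivation:
-- B to move --
(0,0): flips 1 -> legal
(0,2): no bracket -> illegal
(1,0): flips 1 -> legal
(1,2): no bracket -> illegal
(2,0): flips 1 -> legal
(3,0): flips 1 -> legal
(4,0): flips 1 -> legal
(4,1): no bracket -> illegal
(4,2): no bracket -> illegal
B mobility = 5
-- W to move --
(0,2): no bracket -> illegal
(0,4): flips 2 -> legal
(1,2): no bracket -> illegal
(1,4): no bracket -> illegal
(1,5): no bracket -> illegal
(3,5): flips 3 -> legal
(4,1): no bracket -> illegal
(4,2): no bracket -> illegal
(4,3): flips 1 -> legal
(4,4): flips 2 -> legal
(4,5): no bracket -> illegal
W mobility = 4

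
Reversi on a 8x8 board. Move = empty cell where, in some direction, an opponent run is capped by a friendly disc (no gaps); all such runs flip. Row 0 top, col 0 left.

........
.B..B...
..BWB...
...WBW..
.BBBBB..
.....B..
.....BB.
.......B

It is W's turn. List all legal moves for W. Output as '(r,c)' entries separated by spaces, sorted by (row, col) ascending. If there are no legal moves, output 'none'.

(0,0): flips 2 -> legal
(0,1): no bracket -> illegal
(0,2): no bracket -> illegal
(0,3): no bracket -> illegal
(0,4): no bracket -> illegal
(0,5): flips 1 -> legal
(1,0): no bracket -> illegal
(1,2): no bracket -> illegal
(1,3): flips 1 -> legal
(1,5): flips 1 -> legal
(2,0): no bracket -> illegal
(2,1): flips 1 -> legal
(2,5): flips 1 -> legal
(3,0): no bracket -> illegal
(3,1): no bracket -> illegal
(3,2): no bracket -> illegal
(3,6): no bracket -> illegal
(4,0): no bracket -> illegal
(4,6): no bracket -> illegal
(5,0): no bracket -> illegal
(5,1): flips 1 -> legal
(5,2): no bracket -> illegal
(5,3): flips 2 -> legal
(5,4): no bracket -> illegal
(5,6): flips 2 -> legal
(5,7): no bracket -> illegal
(6,4): no bracket -> illegal
(6,7): no bracket -> illegal
(7,4): no bracket -> illegal
(7,5): flips 3 -> legal
(7,6): no bracket -> illegal

Answer: (0,0) (0,5) (1,3) (1,5) (2,1) (2,5) (5,1) (5,3) (5,6) (7,5)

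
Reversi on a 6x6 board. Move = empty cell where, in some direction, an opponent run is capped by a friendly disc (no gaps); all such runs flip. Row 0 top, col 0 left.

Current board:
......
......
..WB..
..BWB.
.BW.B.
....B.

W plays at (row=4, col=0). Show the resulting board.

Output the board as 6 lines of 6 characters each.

Place W at (4,0); scan 8 dirs for brackets.
Dir NW: edge -> no flip
Dir N: first cell '.' (not opp) -> no flip
Dir NE: first cell '.' (not opp) -> no flip
Dir W: edge -> no flip
Dir E: opp run (4,1) capped by W -> flip
Dir SW: edge -> no flip
Dir S: first cell '.' (not opp) -> no flip
Dir SE: first cell '.' (not opp) -> no flip
All flips: (4,1)

Answer: ......
......
..WB..
..BWB.
WWW.B.
....B.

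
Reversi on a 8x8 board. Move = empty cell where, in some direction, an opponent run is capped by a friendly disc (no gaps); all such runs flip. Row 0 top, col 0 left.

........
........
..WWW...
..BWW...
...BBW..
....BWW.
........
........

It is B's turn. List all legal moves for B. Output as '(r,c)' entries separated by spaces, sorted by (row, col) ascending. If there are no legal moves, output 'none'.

Answer: (1,1) (1,2) (1,3) (1,4) (2,5) (3,5) (3,6) (4,6) (5,7) (6,6)

Derivation:
(1,1): flips 2 -> legal
(1,2): flips 1 -> legal
(1,3): flips 2 -> legal
(1,4): flips 3 -> legal
(1,5): no bracket -> illegal
(2,1): no bracket -> illegal
(2,5): flips 1 -> legal
(3,1): no bracket -> illegal
(3,5): flips 2 -> legal
(3,6): flips 1 -> legal
(4,2): no bracket -> illegal
(4,6): flips 1 -> legal
(4,7): no bracket -> illegal
(5,7): flips 2 -> legal
(6,4): no bracket -> illegal
(6,5): no bracket -> illegal
(6,6): flips 1 -> legal
(6,7): no bracket -> illegal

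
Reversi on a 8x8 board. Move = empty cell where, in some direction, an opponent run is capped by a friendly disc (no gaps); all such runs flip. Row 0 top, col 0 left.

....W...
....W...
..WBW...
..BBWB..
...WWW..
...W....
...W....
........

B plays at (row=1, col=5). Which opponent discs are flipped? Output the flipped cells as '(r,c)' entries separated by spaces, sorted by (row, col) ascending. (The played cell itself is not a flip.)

Dir NW: opp run (0,4), next=edge -> no flip
Dir N: first cell '.' (not opp) -> no flip
Dir NE: first cell '.' (not opp) -> no flip
Dir W: opp run (1,4), next='.' -> no flip
Dir E: first cell '.' (not opp) -> no flip
Dir SW: opp run (2,4) capped by B -> flip
Dir S: first cell '.' (not opp) -> no flip
Dir SE: first cell '.' (not opp) -> no flip

Answer: (2,4)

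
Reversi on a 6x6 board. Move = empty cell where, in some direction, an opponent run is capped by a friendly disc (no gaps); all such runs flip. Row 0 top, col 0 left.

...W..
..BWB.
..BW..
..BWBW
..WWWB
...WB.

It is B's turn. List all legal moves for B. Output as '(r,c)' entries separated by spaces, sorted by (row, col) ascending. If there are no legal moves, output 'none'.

Answer: (0,4) (2,4) (2,5) (4,1) (5,2) (5,5)

Derivation:
(0,2): no bracket -> illegal
(0,4): flips 1 -> legal
(2,4): flips 1 -> legal
(2,5): flips 1 -> legal
(3,1): no bracket -> illegal
(4,1): flips 3 -> legal
(5,1): no bracket -> illegal
(5,2): flips 3 -> legal
(5,5): flips 2 -> legal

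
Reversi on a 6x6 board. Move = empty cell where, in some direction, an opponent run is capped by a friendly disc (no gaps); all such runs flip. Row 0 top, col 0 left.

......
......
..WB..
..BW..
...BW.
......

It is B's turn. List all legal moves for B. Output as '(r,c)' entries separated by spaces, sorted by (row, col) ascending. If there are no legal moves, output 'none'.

Answer: (1,2) (2,1) (3,4) (4,5)

Derivation:
(1,1): no bracket -> illegal
(1,2): flips 1 -> legal
(1,3): no bracket -> illegal
(2,1): flips 1 -> legal
(2,4): no bracket -> illegal
(3,1): no bracket -> illegal
(3,4): flips 1 -> legal
(3,5): no bracket -> illegal
(4,2): no bracket -> illegal
(4,5): flips 1 -> legal
(5,3): no bracket -> illegal
(5,4): no bracket -> illegal
(5,5): no bracket -> illegal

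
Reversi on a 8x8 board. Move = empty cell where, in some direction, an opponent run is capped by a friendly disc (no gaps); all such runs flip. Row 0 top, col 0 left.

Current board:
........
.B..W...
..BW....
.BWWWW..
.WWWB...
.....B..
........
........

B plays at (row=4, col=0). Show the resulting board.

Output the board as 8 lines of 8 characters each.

Place B at (4,0); scan 8 dirs for brackets.
Dir NW: edge -> no flip
Dir N: first cell '.' (not opp) -> no flip
Dir NE: first cell 'B' (not opp) -> no flip
Dir W: edge -> no flip
Dir E: opp run (4,1) (4,2) (4,3) capped by B -> flip
Dir SW: edge -> no flip
Dir S: first cell '.' (not opp) -> no flip
Dir SE: first cell '.' (not opp) -> no flip
All flips: (4,1) (4,2) (4,3)

Answer: ........
.B..W...
..BW....
.BWWWW..
BBBBB...
.....B..
........
........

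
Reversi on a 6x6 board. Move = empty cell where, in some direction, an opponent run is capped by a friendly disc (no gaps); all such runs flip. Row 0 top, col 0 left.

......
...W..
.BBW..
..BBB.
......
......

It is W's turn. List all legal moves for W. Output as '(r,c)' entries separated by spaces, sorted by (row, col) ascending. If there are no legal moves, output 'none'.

(1,0): no bracket -> illegal
(1,1): no bracket -> illegal
(1,2): no bracket -> illegal
(2,0): flips 2 -> legal
(2,4): no bracket -> illegal
(2,5): no bracket -> illegal
(3,0): no bracket -> illegal
(3,1): flips 1 -> legal
(3,5): no bracket -> illegal
(4,1): flips 1 -> legal
(4,2): no bracket -> illegal
(4,3): flips 1 -> legal
(4,4): no bracket -> illegal
(4,5): flips 1 -> legal

Answer: (2,0) (3,1) (4,1) (4,3) (4,5)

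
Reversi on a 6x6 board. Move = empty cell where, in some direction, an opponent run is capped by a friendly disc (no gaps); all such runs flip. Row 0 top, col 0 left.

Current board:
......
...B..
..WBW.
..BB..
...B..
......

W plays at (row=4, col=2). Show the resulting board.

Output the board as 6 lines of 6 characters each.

Answer: ......
...B..
..WBW.
..WW..
..WB..
......

Derivation:
Place W at (4,2); scan 8 dirs for brackets.
Dir NW: first cell '.' (not opp) -> no flip
Dir N: opp run (3,2) capped by W -> flip
Dir NE: opp run (3,3) capped by W -> flip
Dir W: first cell '.' (not opp) -> no flip
Dir E: opp run (4,3), next='.' -> no flip
Dir SW: first cell '.' (not opp) -> no flip
Dir S: first cell '.' (not opp) -> no flip
Dir SE: first cell '.' (not opp) -> no flip
All flips: (3,2) (3,3)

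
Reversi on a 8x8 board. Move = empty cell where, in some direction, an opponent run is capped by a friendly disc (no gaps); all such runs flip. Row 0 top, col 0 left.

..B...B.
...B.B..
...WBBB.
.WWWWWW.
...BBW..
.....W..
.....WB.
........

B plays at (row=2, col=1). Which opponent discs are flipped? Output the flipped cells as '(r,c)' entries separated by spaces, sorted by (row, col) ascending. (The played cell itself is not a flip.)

Dir NW: first cell '.' (not opp) -> no flip
Dir N: first cell '.' (not opp) -> no flip
Dir NE: first cell '.' (not opp) -> no flip
Dir W: first cell '.' (not opp) -> no flip
Dir E: first cell '.' (not opp) -> no flip
Dir SW: first cell '.' (not opp) -> no flip
Dir S: opp run (3,1), next='.' -> no flip
Dir SE: opp run (3,2) capped by B -> flip

Answer: (3,2)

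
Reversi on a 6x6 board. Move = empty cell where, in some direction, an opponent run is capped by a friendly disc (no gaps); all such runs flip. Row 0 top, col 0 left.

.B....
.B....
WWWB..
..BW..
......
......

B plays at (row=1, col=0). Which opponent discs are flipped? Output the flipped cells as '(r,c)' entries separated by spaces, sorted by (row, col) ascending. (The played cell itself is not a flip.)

Answer: (2,1)

Derivation:
Dir NW: edge -> no flip
Dir N: first cell '.' (not opp) -> no flip
Dir NE: first cell 'B' (not opp) -> no flip
Dir W: edge -> no flip
Dir E: first cell 'B' (not opp) -> no flip
Dir SW: edge -> no flip
Dir S: opp run (2,0), next='.' -> no flip
Dir SE: opp run (2,1) capped by B -> flip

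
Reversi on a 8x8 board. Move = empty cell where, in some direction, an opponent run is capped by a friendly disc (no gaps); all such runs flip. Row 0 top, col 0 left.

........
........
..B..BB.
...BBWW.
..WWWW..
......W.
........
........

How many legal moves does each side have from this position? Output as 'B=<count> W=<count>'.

-- B to move --
(2,4): no bracket -> illegal
(2,7): no bracket -> illegal
(3,1): no bracket -> illegal
(3,2): no bracket -> illegal
(3,7): flips 2 -> legal
(4,1): no bracket -> illegal
(4,6): flips 1 -> legal
(4,7): flips 1 -> legal
(5,1): flips 1 -> legal
(5,2): flips 1 -> legal
(5,3): flips 3 -> legal
(5,4): flips 1 -> legal
(5,5): flips 3 -> legal
(5,7): no bracket -> illegal
(6,5): no bracket -> illegal
(6,6): no bracket -> illegal
(6,7): flips 2 -> legal
B mobility = 9
-- W to move --
(1,1): flips 2 -> legal
(1,2): no bracket -> illegal
(1,3): no bracket -> illegal
(1,4): flips 1 -> legal
(1,5): flips 1 -> legal
(1,6): flips 3 -> legal
(1,7): flips 1 -> legal
(2,1): no bracket -> illegal
(2,3): flips 2 -> legal
(2,4): flips 2 -> legal
(2,7): no bracket -> illegal
(3,1): no bracket -> illegal
(3,2): flips 2 -> legal
(3,7): no bracket -> illegal
W mobility = 8

Answer: B=9 W=8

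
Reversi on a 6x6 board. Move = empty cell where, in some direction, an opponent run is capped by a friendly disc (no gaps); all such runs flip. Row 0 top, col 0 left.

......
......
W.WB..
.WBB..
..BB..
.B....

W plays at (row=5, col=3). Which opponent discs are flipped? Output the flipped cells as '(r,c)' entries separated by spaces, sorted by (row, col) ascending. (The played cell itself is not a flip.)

Answer: (4,2)

Derivation:
Dir NW: opp run (4,2) capped by W -> flip
Dir N: opp run (4,3) (3,3) (2,3), next='.' -> no flip
Dir NE: first cell '.' (not opp) -> no flip
Dir W: first cell '.' (not opp) -> no flip
Dir E: first cell '.' (not opp) -> no flip
Dir SW: edge -> no flip
Dir S: edge -> no flip
Dir SE: edge -> no flip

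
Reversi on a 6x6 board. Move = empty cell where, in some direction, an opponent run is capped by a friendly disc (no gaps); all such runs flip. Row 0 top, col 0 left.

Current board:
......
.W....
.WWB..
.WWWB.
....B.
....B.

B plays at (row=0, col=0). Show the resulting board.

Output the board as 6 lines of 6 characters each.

Place B at (0,0); scan 8 dirs for brackets.
Dir NW: edge -> no flip
Dir N: edge -> no flip
Dir NE: edge -> no flip
Dir W: edge -> no flip
Dir E: first cell '.' (not opp) -> no flip
Dir SW: edge -> no flip
Dir S: first cell '.' (not opp) -> no flip
Dir SE: opp run (1,1) (2,2) (3,3) capped by B -> flip
All flips: (1,1) (2,2) (3,3)

Answer: B.....
.B....
.WBB..
.WWBB.
....B.
....B.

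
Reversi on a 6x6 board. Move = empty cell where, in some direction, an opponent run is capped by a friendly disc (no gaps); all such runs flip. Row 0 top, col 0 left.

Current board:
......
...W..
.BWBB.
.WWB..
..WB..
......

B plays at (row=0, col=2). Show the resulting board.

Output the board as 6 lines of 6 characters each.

Place B at (0,2); scan 8 dirs for brackets.
Dir NW: edge -> no flip
Dir N: edge -> no flip
Dir NE: edge -> no flip
Dir W: first cell '.' (not opp) -> no flip
Dir E: first cell '.' (not opp) -> no flip
Dir SW: first cell '.' (not opp) -> no flip
Dir S: first cell '.' (not opp) -> no flip
Dir SE: opp run (1,3) capped by B -> flip
All flips: (1,3)

Answer: ..B...
...B..
.BWBB.
.WWB..
..WB..
......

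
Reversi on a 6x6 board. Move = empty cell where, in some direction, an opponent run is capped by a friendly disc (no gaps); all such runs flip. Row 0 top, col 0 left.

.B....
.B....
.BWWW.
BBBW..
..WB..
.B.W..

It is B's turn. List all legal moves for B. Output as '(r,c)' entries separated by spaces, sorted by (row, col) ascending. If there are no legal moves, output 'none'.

Answer: (1,2) (1,3) (1,4) (1,5) (2,5) (3,4) (4,1) (4,4) (5,2)

Derivation:
(1,2): flips 1 -> legal
(1,3): flips 3 -> legal
(1,4): flips 1 -> legal
(1,5): flips 3 -> legal
(2,5): flips 3 -> legal
(3,4): flips 1 -> legal
(3,5): no bracket -> illegal
(4,1): flips 1 -> legal
(4,4): flips 2 -> legal
(5,2): flips 1 -> legal
(5,4): no bracket -> illegal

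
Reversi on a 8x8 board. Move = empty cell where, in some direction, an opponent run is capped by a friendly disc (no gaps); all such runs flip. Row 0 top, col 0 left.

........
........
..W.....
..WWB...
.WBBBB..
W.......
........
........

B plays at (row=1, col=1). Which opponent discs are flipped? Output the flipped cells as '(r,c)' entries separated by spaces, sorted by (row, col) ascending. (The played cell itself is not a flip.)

Dir NW: first cell '.' (not opp) -> no flip
Dir N: first cell '.' (not opp) -> no flip
Dir NE: first cell '.' (not opp) -> no flip
Dir W: first cell '.' (not opp) -> no flip
Dir E: first cell '.' (not opp) -> no flip
Dir SW: first cell '.' (not opp) -> no flip
Dir S: first cell '.' (not opp) -> no flip
Dir SE: opp run (2,2) (3,3) capped by B -> flip

Answer: (2,2) (3,3)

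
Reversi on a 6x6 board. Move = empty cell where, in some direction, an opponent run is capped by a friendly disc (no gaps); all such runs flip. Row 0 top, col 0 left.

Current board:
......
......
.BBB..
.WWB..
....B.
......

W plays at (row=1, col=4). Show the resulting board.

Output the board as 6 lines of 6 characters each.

Place W at (1,4); scan 8 dirs for brackets.
Dir NW: first cell '.' (not opp) -> no flip
Dir N: first cell '.' (not opp) -> no flip
Dir NE: first cell '.' (not opp) -> no flip
Dir W: first cell '.' (not opp) -> no flip
Dir E: first cell '.' (not opp) -> no flip
Dir SW: opp run (2,3) capped by W -> flip
Dir S: first cell '.' (not opp) -> no flip
Dir SE: first cell '.' (not opp) -> no flip
All flips: (2,3)

Answer: ......
....W.
.BBW..
.WWB..
....B.
......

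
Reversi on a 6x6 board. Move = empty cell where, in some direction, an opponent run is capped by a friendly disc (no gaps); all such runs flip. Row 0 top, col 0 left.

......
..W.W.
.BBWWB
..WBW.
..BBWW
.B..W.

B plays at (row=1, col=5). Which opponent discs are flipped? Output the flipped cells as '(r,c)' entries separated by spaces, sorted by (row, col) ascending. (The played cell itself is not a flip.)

Answer: (2,4)

Derivation:
Dir NW: first cell '.' (not opp) -> no flip
Dir N: first cell '.' (not opp) -> no flip
Dir NE: edge -> no flip
Dir W: opp run (1,4), next='.' -> no flip
Dir E: edge -> no flip
Dir SW: opp run (2,4) capped by B -> flip
Dir S: first cell 'B' (not opp) -> no flip
Dir SE: edge -> no flip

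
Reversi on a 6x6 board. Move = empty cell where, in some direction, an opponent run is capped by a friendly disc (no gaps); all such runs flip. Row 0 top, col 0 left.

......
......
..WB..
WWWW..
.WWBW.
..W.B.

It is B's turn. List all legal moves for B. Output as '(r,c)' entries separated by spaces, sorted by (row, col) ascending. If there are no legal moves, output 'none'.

Answer: (2,1) (3,4) (4,0) (4,5) (5,0)

Derivation:
(1,1): no bracket -> illegal
(1,2): no bracket -> illegal
(1,3): no bracket -> illegal
(2,0): no bracket -> illegal
(2,1): flips 2 -> legal
(2,4): no bracket -> illegal
(3,4): flips 1 -> legal
(3,5): no bracket -> illegal
(4,0): flips 2 -> legal
(4,5): flips 1 -> legal
(5,0): flips 2 -> legal
(5,1): no bracket -> illegal
(5,3): no bracket -> illegal
(5,5): no bracket -> illegal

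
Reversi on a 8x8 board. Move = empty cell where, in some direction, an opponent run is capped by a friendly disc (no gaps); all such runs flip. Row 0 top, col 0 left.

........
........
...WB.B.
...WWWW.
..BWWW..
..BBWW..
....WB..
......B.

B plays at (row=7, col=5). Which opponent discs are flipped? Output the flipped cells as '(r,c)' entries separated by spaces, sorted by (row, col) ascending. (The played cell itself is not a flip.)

Dir NW: opp run (6,4) capped by B -> flip
Dir N: first cell 'B' (not opp) -> no flip
Dir NE: first cell '.' (not opp) -> no flip
Dir W: first cell '.' (not opp) -> no flip
Dir E: first cell 'B' (not opp) -> no flip
Dir SW: edge -> no flip
Dir S: edge -> no flip
Dir SE: edge -> no flip

Answer: (6,4)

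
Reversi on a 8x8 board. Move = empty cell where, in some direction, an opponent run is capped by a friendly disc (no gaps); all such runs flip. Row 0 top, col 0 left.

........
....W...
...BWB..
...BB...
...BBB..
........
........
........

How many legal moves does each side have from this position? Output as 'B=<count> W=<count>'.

Answer: B=4 W=6

Derivation:
-- B to move --
(0,3): flips 1 -> legal
(0,4): flips 2 -> legal
(0,5): flips 1 -> legal
(1,3): no bracket -> illegal
(1,5): flips 1 -> legal
(3,5): no bracket -> illegal
B mobility = 4
-- W to move --
(1,2): no bracket -> illegal
(1,3): no bracket -> illegal
(1,5): no bracket -> illegal
(1,6): no bracket -> illegal
(2,2): flips 1 -> legal
(2,6): flips 1 -> legal
(3,2): flips 1 -> legal
(3,5): no bracket -> illegal
(3,6): flips 1 -> legal
(4,2): flips 1 -> legal
(4,6): no bracket -> illegal
(5,2): no bracket -> illegal
(5,3): no bracket -> illegal
(5,4): flips 2 -> legal
(5,5): no bracket -> illegal
(5,6): no bracket -> illegal
W mobility = 6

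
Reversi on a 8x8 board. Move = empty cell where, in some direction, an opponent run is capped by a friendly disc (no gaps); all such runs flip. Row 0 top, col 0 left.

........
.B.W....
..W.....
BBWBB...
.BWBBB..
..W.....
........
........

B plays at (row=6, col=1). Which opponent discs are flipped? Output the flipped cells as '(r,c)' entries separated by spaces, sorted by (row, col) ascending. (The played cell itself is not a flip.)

Answer: (5,2)

Derivation:
Dir NW: first cell '.' (not opp) -> no flip
Dir N: first cell '.' (not opp) -> no flip
Dir NE: opp run (5,2) capped by B -> flip
Dir W: first cell '.' (not opp) -> no flip
Dir E: first cell '.' (not opp) -> no flip
Dir SW: first cell '.' (not opp) -> no flip
Dir S: first cell '.' (not opp) -> no flip
Dir SE: first cell '.' (not opp) -> no flip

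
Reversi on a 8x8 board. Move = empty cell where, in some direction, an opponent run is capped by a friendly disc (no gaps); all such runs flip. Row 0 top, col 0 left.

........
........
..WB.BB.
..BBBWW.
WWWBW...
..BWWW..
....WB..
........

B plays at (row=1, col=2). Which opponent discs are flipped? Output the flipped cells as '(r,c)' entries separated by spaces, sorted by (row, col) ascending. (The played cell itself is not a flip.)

Dir NW: first cell '.' (not opp) -> no flip
Dir N: first cell '.' (not opp) -> no flip
Dir NE: first cell '.' (not opp) -> no flip
Dir W: first cell '.' (not opp) -> no flip
Dir E: first cell '.' (not opp) -> no flip
Dir SW: first cell '.' (not opp) -> no flip
Dir S: opp run (2,2) capped by B -> flip
Dir SE: first cell 'B' (not opp) -> no flip

Answer: (2,2)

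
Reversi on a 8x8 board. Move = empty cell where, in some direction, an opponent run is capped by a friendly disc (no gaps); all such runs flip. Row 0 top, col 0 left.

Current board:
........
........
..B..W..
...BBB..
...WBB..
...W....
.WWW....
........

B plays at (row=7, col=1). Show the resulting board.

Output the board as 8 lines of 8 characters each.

Answer: ........
........
..B..W..
...BBB..
...WBB..
...B....
.WBW....
.B......

Derivation:
Place B at (7,1); scan 8 dirs for brackets.
Dir NW: first cell '.' (not opp) -> no flip
Dir N: opp run (6,1), next='.' -> no flip
Dir NE: opp run (6,2) (5,3) capped by B -> flip
Dir W: first cell '.' (not opp) -> no flip
Dir E: first cell '.' (not opp) -> no flip
Dir SW: edge -> no flip
Dir S: edge -> no flip
Dir SE: edge -> no flip
All flips: (5,3) (6,2)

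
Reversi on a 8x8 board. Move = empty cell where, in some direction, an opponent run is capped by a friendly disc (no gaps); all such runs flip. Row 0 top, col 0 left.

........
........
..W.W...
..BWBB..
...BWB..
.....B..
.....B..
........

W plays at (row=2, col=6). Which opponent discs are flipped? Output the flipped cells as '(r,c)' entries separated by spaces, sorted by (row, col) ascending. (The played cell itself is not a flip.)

Answer: (3,5)

Derivation:
Dir NW: first cell '.' (not opp) -> no flip
Dir N: first cell '.' (not opp) -> no flip
Dir NE: first cell '.' (not opp) -> no flip
Dir W: first cell '.' (not opp) -> no flip
Dir E: first cell '.' (not opp) -> no flip
Dir SW: opp run (3,5) capped by W -> flip
Dir S: first cell '.' (not opp) -> no flip
Dir SE: first cell '.' (not opp) -> no flip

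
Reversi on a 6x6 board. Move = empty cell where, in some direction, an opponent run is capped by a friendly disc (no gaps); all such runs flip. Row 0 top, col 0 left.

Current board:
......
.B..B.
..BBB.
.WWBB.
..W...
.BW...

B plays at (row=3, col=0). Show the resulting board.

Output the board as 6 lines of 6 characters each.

Answer: ......
.B..B.
..BBB.
BBBBB.
..W...
.BW...

Derivation:
Place B at (3,0); scan 8 dirs for brackets.
Dir NW: edge -> no flip
Dir N: first cell '.' (not opp) -> no flip
Dir NE: first cell '.' (not opp) -> no flip
Dir W: edge -> no flip
Dir E: opp run (3,1) (3,2) capped by B -> flip
Dir SW: edge -> no flip
Dir S: first cell '.' (not opp) -> no flip
Dir SE: first cell '.' (not opp) -> no flip
All flips: (3,1) (3,2)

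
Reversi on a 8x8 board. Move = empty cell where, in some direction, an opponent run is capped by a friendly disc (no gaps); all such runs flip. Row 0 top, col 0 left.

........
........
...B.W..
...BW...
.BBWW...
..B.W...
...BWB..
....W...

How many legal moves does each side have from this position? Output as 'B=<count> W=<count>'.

Answer: B=6 W=12

Derivation:
-- B to move --
(1,4): no bracket -> illegal
(1,5): no bracket -> illegal
(1,6): flips 3 -> legal
(2,4): no bracket -> illegal
(2,6): no bracket -> illegal
(3,2): flips 2 -> legal
(3,5): flips 1 -> legal
(3,6): no bracket -> illegal
(4,5): flips 4 -> legal
(5,3): flips 1 -> legal
(5,5): flips 1 -> legal
(7,3): no bracket -> illegal
(7,5): no bracket -> illegal
B mobility = 6
-- W to move --
(1,2): flips 1 -> legal
(1,3): flips 2 -> legal
(1,4): no bracket -> illegal
(2,2): flips 1 -> legal
(2,4): no bracket -> illegal
(3,0): flips 3 -> legal
(3,1): no bracket -> illegal
(3,2): flips 1 -> legal
(4,0): flips 2 -> legal
(5,0): no bracket -> illegal
(5,1): no bracket -> illegal
(5,3): no bracket -> illegal
(5,5): no bracket -> illegal
(5,6): flips 1 -> legal
(6,1): flips 1 -> legal
(6,2): flips 1 -> legal
(6,6): flips 1 -> legal
(7,2): flips 1 -> legal
(7,3): no bracket -> illegal
(7,5): no bracket -> illegal
(7,6): flips 1 -> legal
W mobility = 12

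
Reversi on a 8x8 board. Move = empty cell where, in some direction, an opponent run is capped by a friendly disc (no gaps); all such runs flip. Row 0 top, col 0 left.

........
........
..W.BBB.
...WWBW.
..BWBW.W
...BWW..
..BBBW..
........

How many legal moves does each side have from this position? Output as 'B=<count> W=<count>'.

-- B to move --
(1,1): flips 2 -> legal
(1,2): no bracket -> illegal
(1,3): no bracket -> illegal
(2,1): no bracket -> illegal
(2,3): flips 2 -> legal
(2,7): flips 3 -> legal
(3,1): no bracket -> illegal
(3,2): flips 2 -> legal
(3,7): flips 1 -> legal
(4,6): flips 3 -> legal
(5,2): flips 2 -> legal
(5,6): flips 2 -> legal
(5,7): no bracket -> illegal
(6,6): flips 2 -> legal
(7,4): no bracket -> illegal
(7,5): flips 3 -> legal
(7,6): no bracket -> illegal
B mobility = 10
-- W to move --
(1,3): no bracket -> illegal
(1,4): flips 2 -> legal
(1,5): flips 3 -> legal
(1,6): flips 2 -> legal
(1,7): no bracket -> illegal
(2,3): no bracket -> illegal
(2,7): no bracket -> illegal
(3,1): no bracket -> illegal
(3,2): no bracket -> illegal
(3,7): no bracket -> illegal
(4,1): flips 1 -> legal
(4,6): no bracket -> illegal
(5,1): flips 1 -> legal
(5,2): flips 1 -> legal
(6,1): flips 3 -> legal
(7,1): no bracket -> illegal
(7,2): flips 1 -> legal
(7,3): flips 3 -> legal
(7,4): flips 1 -> legal
(7,5): no bracket -> illegal
W mobility = 10

Answer: B=10 W=10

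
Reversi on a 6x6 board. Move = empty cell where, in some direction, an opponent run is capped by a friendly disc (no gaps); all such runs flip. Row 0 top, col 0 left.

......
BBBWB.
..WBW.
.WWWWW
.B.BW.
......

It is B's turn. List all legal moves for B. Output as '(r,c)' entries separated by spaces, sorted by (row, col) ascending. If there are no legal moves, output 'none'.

Answer: (0,3) (2,1) (2,5) (4,2) (4,5) (5,4) (5,5)

Derivation:
(0,2): no bracket -> illegal
(0,3): flips 1 -> legal
(0,4): no bracket -> illegal
(1,5): no bracket -> illegal
(2,0): no bracket -> illegal
(2,1): flips 3 -> legal
(2,5): flips 2 -> legal
(3,0): no bracket -> illegal
(4,0): no bracket -> illegal
(4,2): flips 2 -> legal
(4,5): flips 2 -> legal
(5,3): no bracket -> illegal
(5,4): flips 3 -> legal
(5,5): flips 3 -> legal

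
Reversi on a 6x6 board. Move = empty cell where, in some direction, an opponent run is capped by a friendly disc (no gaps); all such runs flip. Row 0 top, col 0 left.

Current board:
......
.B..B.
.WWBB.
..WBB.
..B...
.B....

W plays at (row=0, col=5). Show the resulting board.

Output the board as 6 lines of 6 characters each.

Answer: .....W
.B..W.
.WWWB.
..WBB.
..B...
.B....

Derivation:
Place W at (0,5); scan 8 dirs for brackets.
Dir NW: edge -> no flip
Dir N: edge -> no flip
Dir NE: edge -> no flip
Dir W: first cell '.' (not opp) -> no flip
Dir E: edge -> no flip
Dir SW: opp run (1,4) (2,3) capped by W -> flip
Dir S: first cell '.' (not opp) -> no flip
Dir SE: edge -> no flip
All flips: (1,4) (2,3)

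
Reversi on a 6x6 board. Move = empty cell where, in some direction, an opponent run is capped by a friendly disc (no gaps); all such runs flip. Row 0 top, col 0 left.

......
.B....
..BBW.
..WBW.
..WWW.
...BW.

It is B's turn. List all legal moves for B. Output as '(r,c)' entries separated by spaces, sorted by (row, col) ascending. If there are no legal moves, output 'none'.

(1,3): no bracket -> illegal
(1,4): no bracket -> illegal
(1,5): flips 1 -> legal
(2,1): no bracket -> illegal
(2,5): flips 1 -> legal
(3,1): flips 2 -> legal
(3,5): flips 2 -> legal
(4,1): flips 1 -> legal
(4,5): flips 1 -> legal
(5,1): flips 1 -> legal
(5,2): flips 2 -> legal
(5,5): flips 2 -> legal

Answer: (1,5) (2,5) (3,1) (3,5) (4,1) (4,5) (5,1) (5,2) (5,5)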